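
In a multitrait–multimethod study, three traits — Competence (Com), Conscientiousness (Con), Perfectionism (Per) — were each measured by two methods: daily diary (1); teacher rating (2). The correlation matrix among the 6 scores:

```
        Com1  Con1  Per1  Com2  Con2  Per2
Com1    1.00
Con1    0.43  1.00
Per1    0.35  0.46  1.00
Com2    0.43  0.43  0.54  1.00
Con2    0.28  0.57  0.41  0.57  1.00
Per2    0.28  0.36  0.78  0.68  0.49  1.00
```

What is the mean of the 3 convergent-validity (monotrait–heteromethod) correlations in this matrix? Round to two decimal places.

0.59

Convergent values: 0.43, 0.57, 0.78; mean = 1.78/3 = 0.59.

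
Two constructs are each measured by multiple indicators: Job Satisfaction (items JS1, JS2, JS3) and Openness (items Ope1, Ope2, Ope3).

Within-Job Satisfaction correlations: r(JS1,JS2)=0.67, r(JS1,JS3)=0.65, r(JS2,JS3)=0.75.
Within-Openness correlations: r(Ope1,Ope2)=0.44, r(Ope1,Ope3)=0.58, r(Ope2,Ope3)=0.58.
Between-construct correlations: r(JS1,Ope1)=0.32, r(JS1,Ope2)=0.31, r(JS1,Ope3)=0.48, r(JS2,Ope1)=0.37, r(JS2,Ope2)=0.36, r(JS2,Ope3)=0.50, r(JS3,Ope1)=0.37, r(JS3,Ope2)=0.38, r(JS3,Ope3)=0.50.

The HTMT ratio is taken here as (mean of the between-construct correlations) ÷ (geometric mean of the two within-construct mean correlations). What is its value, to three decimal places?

Mean between = 3.59/9 = 0.3989.
Mean within-JS = 2.07/3 = 0.6900; mean within-Ope = 1.60/3 = 0.5333.
Geometric mean = √(0.6900 × 0.5333) = 0.6066.
HTMT = 0.3989 / 0.6066 = 0.658.

0.658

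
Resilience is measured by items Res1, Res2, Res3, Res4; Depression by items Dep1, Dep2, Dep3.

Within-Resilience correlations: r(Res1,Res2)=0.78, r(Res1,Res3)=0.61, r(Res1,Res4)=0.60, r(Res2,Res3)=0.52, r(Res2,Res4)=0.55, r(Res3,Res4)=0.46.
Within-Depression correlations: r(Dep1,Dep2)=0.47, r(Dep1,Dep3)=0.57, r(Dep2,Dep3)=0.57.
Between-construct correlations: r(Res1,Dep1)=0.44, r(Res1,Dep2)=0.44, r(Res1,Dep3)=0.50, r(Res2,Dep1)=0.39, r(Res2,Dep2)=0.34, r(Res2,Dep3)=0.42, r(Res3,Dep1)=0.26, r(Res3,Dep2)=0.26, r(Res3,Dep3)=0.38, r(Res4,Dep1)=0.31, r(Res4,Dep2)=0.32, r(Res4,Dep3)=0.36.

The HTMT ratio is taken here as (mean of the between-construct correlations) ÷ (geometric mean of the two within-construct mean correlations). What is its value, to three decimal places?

Between-construct mean = 4.42/12 = 0.3683.
Mean within-Res = 3.52/6 = 0.5867; mean within-Dep = 1.61/3 = 0.5367.
Geometric mean = √(0.5867 × 0.5367) = 0.5611.
HTMT = 0.3683 / 0.5611 = 0.656.

0.656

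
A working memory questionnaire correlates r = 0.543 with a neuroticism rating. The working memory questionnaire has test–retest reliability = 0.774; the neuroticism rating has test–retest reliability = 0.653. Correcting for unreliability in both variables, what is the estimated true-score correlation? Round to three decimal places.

r_true = r_obs / √(r_xx · r_yy) = 0.543 / √(0.774 × 0.653) = 0.543 / √0.505422 = 0.543 / 0.7109 ≈ 0.764.

0.764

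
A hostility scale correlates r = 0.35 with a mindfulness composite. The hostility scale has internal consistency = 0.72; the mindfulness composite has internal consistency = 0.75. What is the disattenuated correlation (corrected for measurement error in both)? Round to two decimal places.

r_true = r_obs / √(r_xx · r_yy) = 0.35 / √(0.72 × 0.75) = 0.35 / √0.5400 = 0.35 / 0.7348 ≈ 0.48.

0.48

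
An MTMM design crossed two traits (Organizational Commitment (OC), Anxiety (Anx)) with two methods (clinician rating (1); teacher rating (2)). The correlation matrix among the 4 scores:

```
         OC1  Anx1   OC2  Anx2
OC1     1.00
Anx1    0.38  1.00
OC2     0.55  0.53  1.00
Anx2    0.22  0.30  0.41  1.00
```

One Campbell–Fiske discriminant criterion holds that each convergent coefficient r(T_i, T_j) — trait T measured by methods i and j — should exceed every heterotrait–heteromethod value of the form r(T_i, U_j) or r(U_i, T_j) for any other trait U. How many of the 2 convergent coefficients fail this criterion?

Convergent coefficients and their comparison sets:
OC (methods 1·2): 0.55 vs {0.22, 0.53} → pass.
Anx (methods 1·2): 0.30 vs {0.53, 0.22} → fail.
1 of 2 fail.

1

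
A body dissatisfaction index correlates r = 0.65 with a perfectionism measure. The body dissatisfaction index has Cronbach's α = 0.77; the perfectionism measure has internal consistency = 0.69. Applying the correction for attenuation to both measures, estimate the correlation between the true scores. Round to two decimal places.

r_true = r_obs / √(r_xx · r_yy) = 0.65 / √(0.77 × 0.69) = 0.65 / √0.5313 = 0.65 / 0.7289 ≈ 0.89.

0.89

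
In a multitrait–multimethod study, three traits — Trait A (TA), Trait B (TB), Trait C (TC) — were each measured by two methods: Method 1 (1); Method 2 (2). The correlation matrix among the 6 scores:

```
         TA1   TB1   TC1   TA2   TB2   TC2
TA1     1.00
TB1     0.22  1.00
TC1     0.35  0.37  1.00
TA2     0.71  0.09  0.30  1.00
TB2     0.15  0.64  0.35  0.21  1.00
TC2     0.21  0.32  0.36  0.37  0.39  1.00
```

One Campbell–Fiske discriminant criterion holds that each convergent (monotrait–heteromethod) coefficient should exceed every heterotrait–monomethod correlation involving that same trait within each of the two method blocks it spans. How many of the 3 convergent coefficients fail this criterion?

1

Checking each validity diagonal entry against its comparison values:
TA (methods 1·2): 0.71 vs {0.22, 0.21, 0.35, 0.37} → pass.
TB (methods 1·2): 0.64 vs {0.22, 0.21, 0.37, 0.39} → pass.
TC (methods 1·2): 0.36 vs {0.35, 0.37, 0.37, 0.39} → fail.
1 of 3 fail.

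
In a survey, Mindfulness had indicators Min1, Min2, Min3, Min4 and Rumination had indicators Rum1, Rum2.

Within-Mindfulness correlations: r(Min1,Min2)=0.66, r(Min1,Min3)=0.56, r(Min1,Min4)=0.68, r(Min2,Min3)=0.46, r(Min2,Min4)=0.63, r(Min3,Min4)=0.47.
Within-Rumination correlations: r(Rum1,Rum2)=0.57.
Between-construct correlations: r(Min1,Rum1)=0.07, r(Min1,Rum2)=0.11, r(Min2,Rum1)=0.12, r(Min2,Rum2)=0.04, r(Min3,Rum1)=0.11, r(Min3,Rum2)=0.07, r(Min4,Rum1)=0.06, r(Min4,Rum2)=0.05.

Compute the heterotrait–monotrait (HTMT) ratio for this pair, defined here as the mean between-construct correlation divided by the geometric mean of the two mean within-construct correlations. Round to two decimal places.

Mean between = 0.63/8 = 0.0788.
Mean within-Min = 3.46/6 = 0.5767; mean within-Rum = 0.57/1 = 0.5700.
Geometric mean = √(0.5767 × 0.5700) = 0.5733.
HTMT = 0.0788 / 0.5733 = 0.14.

0.14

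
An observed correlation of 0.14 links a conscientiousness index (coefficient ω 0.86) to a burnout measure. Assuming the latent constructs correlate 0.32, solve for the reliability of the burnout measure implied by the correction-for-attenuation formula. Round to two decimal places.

r_true = r_obs / √(r_xx · r_yy) ⇒ 0.32 = 0.14 / √(0.86 · r_yy).
√(0.86 · r_yy) = 0.14 / 0.32 = 0.4375; 0.86 · r_yy = 0.1914; r_yy = 0.1914 / 0.86 ≈ 0.22.

0.22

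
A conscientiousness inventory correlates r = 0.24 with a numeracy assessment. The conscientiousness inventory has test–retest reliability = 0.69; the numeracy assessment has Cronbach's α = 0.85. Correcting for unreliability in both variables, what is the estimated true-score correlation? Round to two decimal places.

0.31

r_true = r_obs / √(r_xx · r_yy) = 0.24 / √(0.69 × 0.85) = 0.24 / √0.5865 = 0.24 / 0.7658 ≈ 0.31.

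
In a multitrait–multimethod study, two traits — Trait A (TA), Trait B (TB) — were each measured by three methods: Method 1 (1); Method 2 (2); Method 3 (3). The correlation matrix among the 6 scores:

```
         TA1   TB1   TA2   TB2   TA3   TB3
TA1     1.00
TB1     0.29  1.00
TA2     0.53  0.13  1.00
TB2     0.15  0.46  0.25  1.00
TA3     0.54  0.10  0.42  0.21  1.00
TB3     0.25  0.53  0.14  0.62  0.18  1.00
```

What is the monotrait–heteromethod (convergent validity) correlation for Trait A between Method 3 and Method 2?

0.42

Same trait (TA), different methods: r(TA3, TA2) = 0.42.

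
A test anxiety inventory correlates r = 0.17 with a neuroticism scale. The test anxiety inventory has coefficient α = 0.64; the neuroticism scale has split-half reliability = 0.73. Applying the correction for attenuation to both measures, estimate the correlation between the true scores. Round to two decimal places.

r_true = r_obs / √(r_xx · r_yy) = 0.17 / √(0.64 × 0.73) = 0.17 / √0.4672 = 0.17 / 0.6835 ≈ 0.25.

0.25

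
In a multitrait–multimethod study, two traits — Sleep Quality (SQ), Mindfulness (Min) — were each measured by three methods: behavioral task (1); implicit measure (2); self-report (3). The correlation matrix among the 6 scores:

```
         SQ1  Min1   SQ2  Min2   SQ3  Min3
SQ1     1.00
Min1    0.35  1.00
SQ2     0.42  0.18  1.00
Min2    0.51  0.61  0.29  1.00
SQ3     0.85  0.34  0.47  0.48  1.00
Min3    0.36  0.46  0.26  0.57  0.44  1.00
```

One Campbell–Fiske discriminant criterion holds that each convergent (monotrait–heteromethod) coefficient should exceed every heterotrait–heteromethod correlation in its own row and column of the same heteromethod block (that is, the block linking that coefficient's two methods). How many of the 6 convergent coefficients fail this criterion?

Checking each validity diagonal entry against its comparison values:
SQ (methods 1·2): 0.42 vs {0.51, 0.18} → fail.
SQ (methods 1·3): 0.85 vs {0.36, 0.34} → pass.
SQ (methods 2·3): 0.47 vs {0.26, 0.48} → fail.
Min (methods 1·2): 0.61 vs {0.18, 0.51} → pass.
Min (methods 1·3): 0.46 vs {0.34, 0.36} → pass.
Min (methods 2·3): 0.57 vs {0.48, 0.26} → pass.
2 of 6 fail.

2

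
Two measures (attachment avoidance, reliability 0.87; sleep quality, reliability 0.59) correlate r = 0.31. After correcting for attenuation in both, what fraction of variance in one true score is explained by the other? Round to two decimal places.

Disattenuated r = 0.31 / √(0.87 × 0.59) = 0.31 / 0.7164 = 0.4327.
Shared true-score variance = 0.4327² = 0.1872 ≈ 0.19.

0.19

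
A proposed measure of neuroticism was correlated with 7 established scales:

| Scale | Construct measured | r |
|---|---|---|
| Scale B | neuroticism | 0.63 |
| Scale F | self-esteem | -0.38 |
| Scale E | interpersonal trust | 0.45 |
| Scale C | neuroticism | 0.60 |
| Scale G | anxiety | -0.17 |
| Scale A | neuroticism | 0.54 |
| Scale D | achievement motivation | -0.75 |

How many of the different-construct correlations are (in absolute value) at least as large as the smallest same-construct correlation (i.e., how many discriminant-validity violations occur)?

1

Convergent (same construct = neuroticism): Scale B, Scale C, Scale A.
Smallest convergent = 0.54. Discriminant |r|: 0.38, 0.45, 0.17, 0.75; count ≥ 0.54 → 1.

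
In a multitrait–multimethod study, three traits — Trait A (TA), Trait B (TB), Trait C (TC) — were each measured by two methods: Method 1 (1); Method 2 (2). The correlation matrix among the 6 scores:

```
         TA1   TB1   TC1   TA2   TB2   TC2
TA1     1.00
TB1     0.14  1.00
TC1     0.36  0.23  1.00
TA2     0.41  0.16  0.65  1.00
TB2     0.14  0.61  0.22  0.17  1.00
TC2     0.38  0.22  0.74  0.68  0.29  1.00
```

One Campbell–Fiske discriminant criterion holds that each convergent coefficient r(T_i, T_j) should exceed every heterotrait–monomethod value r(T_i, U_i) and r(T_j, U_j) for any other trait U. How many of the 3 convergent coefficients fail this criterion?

Each convergent coefficient versus the relevant comparison correlations:
TA (methods 1·2): 0.41 vs {0.14, 0.17, 0.36, 0.68} → fail.
TB (methods 1·2): 0.61 vs {0.14, 0.17, 0.23, 0.29} → pass.
TC (methods 1·2): 0.74 vs {0.36, 0.68, 0.23, 0.29} → pass.
1 of 3 fail.

1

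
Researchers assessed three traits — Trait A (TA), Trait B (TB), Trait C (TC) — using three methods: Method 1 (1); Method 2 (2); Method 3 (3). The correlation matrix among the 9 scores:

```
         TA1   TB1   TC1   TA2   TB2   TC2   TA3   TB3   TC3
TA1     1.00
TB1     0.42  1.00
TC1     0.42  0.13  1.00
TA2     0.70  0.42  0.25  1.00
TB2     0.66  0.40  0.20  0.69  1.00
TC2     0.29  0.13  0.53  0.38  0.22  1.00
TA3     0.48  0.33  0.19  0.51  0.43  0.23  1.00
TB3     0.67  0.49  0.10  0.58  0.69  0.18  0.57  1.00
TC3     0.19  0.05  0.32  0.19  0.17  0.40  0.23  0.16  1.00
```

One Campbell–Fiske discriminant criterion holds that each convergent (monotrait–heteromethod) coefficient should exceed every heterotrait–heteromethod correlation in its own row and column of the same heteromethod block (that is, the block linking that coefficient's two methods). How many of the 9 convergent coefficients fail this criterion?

Each convergent coefficient versus the relevant comparison correlations:
TA (methods 1·2): 0.70 vs {0.66, 0.42, 0.29, 0.25} → pass.
TA (methods 1·3): 0.48 vs {0.67, 0.33, 0.19, 0.19} → fail.
TA (methods 2·3): 0.51 vs {0.58, 0.43, 0.19, 0.23} → fail.
TB (methods 1·2): 0.40 vs {0.42, 0.66, 0.13, 0.20} → fail.
TB (methods 1·3): 0.49 vs {0.33, 0.67, 0.05, 0.10} → fail.
TB (methods 2·3): 0.69 vs {0.43, 0.58, 0.17, 0.18} → pass.
TC (methods 1·2): 0.53 vs {0.25, 0.29, 0.20, 0.13} → pass.
TC (methods 1·3): 0.32 vs {0.19, 0.19, 0.10, 0.05} → pass.
TC (methods 2·3): 0.40 vs {0.23, 0.19, 0.18, 0.17} → pass.
4 of 9 fail.

4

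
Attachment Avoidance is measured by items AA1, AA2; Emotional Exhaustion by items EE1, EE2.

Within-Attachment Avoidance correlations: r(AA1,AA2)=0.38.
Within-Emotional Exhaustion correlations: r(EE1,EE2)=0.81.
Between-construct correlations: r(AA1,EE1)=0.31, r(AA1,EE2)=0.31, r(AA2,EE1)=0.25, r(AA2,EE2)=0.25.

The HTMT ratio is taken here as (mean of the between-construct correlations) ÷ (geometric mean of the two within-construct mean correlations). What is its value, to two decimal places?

0.50

Between-construct mean = 1.12/4 = 0.2800.
Mean within-AA = 0.38/1 = 0.3800; mean within-EE = 0.81/1 = 0.8100.
Geometric mean = √(0.3800 × 0.8100) = 0.5548.
HTMT = 0.2800 / 0.5548 = 0.50.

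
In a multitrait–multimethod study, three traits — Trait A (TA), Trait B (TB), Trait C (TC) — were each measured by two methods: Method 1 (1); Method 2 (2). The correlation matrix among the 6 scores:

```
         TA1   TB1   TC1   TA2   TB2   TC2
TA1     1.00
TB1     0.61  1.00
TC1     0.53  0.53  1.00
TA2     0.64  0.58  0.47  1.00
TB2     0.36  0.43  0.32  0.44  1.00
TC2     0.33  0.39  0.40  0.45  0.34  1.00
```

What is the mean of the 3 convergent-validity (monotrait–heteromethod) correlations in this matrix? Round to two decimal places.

Convergent values: 0.64, 0.43, 0.40; mean = 1.47/3 = 0.49.

0.49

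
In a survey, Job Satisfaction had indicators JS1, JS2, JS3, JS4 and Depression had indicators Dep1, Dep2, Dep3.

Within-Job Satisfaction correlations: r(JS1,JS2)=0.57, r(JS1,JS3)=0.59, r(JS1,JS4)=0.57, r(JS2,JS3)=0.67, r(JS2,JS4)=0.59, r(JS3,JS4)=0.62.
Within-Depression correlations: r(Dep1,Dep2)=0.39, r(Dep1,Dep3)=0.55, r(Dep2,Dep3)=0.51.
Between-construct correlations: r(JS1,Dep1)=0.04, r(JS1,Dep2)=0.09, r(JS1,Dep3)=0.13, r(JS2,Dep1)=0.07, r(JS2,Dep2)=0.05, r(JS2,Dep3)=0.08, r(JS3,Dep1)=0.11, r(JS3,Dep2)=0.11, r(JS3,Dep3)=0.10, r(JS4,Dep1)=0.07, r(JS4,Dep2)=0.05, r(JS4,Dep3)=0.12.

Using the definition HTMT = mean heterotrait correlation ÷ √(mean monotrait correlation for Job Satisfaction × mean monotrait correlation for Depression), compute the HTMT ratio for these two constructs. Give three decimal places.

Between-construct mean = 1.02/12 = 0.0850.
Mean within-JS = 3.61/6 = 0.6017; mean within-Dep = 1.45/3 = 0.4833.
Geometric mean = √(0.6017 × 0.4833) = 0.5393.
HTMT = 0.0850 / 0.5393 = 0.158.

0.158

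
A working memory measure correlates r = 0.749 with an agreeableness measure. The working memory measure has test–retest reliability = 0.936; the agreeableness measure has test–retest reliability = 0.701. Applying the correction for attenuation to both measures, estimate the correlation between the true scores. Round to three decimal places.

r_true = r_obs / √(r_xx · r_yy) = 0.749 / √(0.936 × 0.701) = 0.749 / √0.656136 = 0.749 / 0.8100 ≈ 0.925.

0.925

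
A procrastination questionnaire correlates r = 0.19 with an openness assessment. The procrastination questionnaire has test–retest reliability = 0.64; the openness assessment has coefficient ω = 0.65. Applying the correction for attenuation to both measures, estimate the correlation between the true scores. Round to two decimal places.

r_true = r_obs / √(r_xx · r_yy) = 0.19 / √(0.64 × 0.65) = 0.19 / √0.4160 = 0.19 / 0.6450 ≈ 0.29.

0.29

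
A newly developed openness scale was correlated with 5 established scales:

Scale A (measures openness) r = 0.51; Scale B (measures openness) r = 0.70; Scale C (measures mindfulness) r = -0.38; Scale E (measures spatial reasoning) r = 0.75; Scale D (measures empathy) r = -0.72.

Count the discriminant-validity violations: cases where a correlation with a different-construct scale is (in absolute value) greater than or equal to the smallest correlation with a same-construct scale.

2

Convergent (same construct = openness): Scale A, Scale B.
Smallest convergent = 0.51. Discriminant |r|: 0.38, 0.75, 0.72; count ≥ 0.51 → 2.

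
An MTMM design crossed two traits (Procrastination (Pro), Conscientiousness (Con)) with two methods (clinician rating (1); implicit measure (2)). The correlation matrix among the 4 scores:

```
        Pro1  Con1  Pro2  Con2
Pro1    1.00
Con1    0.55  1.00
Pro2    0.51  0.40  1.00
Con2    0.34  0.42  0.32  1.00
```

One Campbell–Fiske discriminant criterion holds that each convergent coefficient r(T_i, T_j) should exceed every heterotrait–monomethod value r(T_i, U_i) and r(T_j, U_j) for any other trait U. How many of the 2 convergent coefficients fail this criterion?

Convergent coefficients and their comparison sets:
Pro (methods 1·2): 0.51 vs {0.55, 0.32} → fail.
Con (methods 1·2): 0.42 vs {0.55, 0.32} → fail.
2 of 2 fail.

2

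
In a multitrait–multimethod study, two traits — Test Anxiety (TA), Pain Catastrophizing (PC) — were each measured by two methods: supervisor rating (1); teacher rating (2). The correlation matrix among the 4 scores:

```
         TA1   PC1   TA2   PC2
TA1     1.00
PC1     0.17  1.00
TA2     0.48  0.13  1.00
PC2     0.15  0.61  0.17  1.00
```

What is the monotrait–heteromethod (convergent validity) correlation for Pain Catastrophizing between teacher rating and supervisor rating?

0.61

Same trait (PC), different methods: r(PC2, PC1) = 0.61.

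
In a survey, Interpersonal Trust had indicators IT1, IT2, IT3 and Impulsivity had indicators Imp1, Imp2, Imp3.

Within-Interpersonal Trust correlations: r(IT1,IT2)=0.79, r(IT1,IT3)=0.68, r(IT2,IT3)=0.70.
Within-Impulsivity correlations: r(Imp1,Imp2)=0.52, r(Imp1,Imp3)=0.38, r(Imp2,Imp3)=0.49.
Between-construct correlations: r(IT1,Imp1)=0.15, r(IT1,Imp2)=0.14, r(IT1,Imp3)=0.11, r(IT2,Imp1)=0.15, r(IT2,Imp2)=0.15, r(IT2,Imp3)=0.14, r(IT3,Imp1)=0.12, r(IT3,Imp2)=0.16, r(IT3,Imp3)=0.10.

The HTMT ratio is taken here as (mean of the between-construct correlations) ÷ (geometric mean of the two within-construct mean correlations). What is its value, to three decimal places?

Mean between = 1.22/9 = 0.1356.
Mean within-IT = 2.17/3 = 0.7233; mean within-Imp = 1.39/3 = 0.4633.
Geometric mean = √(0.7233 × 0.4633) = 0.5789.
HTMT = 0.1356 / 0.5789 = 0.234.

0.234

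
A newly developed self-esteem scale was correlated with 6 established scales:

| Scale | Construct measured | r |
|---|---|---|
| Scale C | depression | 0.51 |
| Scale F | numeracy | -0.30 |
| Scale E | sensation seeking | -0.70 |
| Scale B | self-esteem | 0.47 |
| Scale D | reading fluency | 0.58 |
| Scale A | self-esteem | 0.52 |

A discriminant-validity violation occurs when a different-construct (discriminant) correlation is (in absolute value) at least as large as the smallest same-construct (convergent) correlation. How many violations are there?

Convergent (same construct = self-esteem): Scale B, Scale A.
Smallest convergent = 0.47. Discriminant |r|: 0.51, 0.30, 0.70, 0.58; count ≥ 0.47 → 3.

3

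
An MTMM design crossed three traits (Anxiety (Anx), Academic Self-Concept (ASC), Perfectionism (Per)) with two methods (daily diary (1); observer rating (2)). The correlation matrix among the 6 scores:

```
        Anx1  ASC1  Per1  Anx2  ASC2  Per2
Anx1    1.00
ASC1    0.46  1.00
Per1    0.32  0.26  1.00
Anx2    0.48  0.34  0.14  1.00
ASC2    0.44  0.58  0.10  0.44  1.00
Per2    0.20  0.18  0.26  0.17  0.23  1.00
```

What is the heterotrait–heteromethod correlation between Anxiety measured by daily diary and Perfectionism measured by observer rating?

0.20

Different traits and methods: r(Anx1, Per2) = 0.20.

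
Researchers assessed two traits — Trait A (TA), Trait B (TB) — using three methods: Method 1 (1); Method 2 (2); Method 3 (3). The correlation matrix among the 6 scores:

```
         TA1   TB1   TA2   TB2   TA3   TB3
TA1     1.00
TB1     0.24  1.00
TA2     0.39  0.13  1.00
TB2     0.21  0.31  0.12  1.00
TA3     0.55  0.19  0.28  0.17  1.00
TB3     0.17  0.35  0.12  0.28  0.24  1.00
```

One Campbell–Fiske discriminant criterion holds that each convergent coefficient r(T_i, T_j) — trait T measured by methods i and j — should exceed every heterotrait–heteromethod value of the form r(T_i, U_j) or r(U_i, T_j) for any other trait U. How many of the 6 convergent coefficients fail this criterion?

0

Convergent coefficients and their comparison sets:
TA (methods 1·2): 0.39 vs {0.21, 0.13} → pass.
TA (methods 1·3): 0.55 vs {0.17, 0.19} → pass.
TA (methods 2·3): 0.28 vs {0.12, 0.17} → pass.
TB (methods 1·2): 0.31 vs {0.13, 0.21} → pass.
TB (methods 1·3): 0.35 vs {0.19, 0.17} → pass.
TB (methods 2·3): 0.28 vs {0.17, 0.12} → pass.
0 of 6 fail.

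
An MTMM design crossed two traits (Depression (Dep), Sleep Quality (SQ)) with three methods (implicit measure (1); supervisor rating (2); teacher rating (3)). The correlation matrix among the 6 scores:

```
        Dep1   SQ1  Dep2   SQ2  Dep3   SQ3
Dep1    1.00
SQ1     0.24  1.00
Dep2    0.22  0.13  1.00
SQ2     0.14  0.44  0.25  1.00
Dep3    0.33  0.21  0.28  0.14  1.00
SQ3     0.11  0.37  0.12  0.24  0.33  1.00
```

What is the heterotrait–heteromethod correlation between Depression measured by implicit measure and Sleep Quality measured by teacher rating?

Different traits and methods: r(Dep1, SQ3) = 0.11.

0.11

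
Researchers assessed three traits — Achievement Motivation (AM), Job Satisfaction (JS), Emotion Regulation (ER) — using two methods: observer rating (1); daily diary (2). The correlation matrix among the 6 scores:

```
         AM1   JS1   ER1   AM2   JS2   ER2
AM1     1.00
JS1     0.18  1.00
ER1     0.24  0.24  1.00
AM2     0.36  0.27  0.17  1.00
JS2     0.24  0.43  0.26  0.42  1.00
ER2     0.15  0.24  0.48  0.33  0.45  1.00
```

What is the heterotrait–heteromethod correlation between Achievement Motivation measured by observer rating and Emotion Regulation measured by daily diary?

Different traits and methods: r(AM1, ER2) = 0.15.

0.15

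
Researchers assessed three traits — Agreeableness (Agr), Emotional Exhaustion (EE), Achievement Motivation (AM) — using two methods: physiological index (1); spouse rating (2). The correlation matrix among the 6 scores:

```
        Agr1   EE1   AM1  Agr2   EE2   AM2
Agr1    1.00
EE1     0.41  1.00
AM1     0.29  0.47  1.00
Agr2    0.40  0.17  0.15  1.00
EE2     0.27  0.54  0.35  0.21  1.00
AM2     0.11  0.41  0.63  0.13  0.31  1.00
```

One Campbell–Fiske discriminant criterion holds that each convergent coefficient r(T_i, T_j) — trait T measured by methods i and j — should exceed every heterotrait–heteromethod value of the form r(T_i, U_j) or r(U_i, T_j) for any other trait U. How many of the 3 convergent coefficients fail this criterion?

Checking each validity diagonal entry against its comparison values:
Agr (methods 1·2): 0.40 vs {0.27, 0.17, 0.11, 0.15} → pass.
EE (methods 1·2): 0.54 vs {0.17, 0.27, 0.41, 0.35} → pass.
AM (methods 1·2): 0.63 vs {0.15, 0.11, 0.35, 0.41} → pass.
0 of 3 fail.

0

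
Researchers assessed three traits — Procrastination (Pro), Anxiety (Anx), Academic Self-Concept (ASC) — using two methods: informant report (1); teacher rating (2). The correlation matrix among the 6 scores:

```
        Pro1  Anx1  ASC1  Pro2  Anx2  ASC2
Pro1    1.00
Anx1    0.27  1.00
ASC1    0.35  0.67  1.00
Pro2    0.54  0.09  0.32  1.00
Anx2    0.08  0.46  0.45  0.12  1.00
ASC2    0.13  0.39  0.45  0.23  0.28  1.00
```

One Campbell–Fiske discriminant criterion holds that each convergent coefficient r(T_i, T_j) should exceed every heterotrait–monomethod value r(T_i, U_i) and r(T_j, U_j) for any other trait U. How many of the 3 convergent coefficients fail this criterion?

2

Convergent coefficients and their comparison sets:
Pro (methods 1·2): 0.54 vs {0.27, 0.12, 0.35, 0.23} → pass.
Anx (methods 1·2): 0.46 vs {0.27, 0.12, 0.67, 0.28} → fail.
ASC (methods 1·2): 0.45 vs {0.35, 0.23, 0.67, 0.28} → fail.
2 of 3 fail.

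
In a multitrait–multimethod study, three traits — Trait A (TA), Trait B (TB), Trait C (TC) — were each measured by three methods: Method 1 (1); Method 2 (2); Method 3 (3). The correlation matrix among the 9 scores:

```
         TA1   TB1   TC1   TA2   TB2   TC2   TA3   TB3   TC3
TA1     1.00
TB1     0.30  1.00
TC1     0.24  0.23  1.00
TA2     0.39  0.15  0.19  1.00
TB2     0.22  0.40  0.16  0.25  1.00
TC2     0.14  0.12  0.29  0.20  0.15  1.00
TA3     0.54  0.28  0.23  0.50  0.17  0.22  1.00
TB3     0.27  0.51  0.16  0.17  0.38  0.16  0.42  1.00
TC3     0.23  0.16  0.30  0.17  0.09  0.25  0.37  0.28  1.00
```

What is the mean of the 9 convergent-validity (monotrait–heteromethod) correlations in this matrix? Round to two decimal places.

Convergent values: 0.39, 0.54, 0.50, 0.40, 0.51, 0.38, 0.29, 0.30, 0.25; mean = 3.56/9 = 0.40.

0.40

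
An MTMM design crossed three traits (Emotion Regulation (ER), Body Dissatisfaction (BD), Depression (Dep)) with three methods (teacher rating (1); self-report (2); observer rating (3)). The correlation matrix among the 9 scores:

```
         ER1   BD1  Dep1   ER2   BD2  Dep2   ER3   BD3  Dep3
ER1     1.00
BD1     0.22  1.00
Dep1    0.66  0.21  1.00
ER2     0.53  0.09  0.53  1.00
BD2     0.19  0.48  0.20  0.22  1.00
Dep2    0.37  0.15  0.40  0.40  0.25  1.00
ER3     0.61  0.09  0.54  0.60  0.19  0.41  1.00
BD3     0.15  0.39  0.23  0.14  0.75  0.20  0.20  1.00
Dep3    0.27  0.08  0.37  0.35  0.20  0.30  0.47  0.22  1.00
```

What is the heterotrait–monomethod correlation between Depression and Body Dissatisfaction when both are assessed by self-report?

Different traits, same method: r(Dep2, BD2) = 0.25.

0.25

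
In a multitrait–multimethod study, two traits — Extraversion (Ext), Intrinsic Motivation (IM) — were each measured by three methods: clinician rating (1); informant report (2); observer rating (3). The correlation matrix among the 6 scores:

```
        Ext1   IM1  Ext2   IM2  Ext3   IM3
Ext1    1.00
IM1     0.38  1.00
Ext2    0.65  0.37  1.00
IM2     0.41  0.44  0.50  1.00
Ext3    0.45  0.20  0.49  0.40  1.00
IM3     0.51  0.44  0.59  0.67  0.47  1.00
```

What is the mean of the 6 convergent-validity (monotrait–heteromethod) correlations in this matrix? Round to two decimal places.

Convergent values: 0.65, 0.45, 0.49, 0.44, 0.44, 0.67; mean = 3.14/6 = 0.52.

0.52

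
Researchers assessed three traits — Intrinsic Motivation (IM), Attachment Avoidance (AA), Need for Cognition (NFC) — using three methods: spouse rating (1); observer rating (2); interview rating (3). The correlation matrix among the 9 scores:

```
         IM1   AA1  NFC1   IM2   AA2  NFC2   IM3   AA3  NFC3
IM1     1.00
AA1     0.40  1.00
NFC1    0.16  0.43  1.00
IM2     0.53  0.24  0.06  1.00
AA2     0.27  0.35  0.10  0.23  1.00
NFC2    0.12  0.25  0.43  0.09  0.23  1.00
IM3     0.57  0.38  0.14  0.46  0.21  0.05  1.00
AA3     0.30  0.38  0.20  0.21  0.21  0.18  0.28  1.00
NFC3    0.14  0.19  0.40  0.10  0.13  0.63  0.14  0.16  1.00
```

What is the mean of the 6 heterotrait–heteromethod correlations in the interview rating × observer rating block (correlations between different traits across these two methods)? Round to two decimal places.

HTHM values (method 3 × method 2): 0.21, 0.05, 0.21, 0.18, 0.10, 0.13; mean = 0.88/6 = 0.15.

0.15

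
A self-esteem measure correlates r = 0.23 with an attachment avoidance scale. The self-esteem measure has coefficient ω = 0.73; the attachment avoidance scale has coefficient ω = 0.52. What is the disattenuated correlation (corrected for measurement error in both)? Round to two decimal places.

0.37

r_true = r_obs / √(r_xx · r_yy) = 0.23 / √(0.73 × 0.52) = 0.23 / √0.3796 = 0.23 / 0.6161 ≈ 0.37.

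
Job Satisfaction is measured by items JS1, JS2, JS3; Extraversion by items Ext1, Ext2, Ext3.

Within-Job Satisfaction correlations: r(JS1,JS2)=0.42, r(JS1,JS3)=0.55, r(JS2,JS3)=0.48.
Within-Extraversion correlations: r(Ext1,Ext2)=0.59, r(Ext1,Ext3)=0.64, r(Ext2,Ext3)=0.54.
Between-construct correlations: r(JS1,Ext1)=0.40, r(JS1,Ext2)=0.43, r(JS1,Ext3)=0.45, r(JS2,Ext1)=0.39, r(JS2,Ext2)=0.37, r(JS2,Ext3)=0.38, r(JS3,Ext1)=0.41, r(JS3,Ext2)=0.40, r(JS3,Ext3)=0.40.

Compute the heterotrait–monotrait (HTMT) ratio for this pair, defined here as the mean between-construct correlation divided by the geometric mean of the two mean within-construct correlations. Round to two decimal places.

0.76

Mean between = 3.63/9 = 0.4033.
Mean within-JS = 1.45/3 = 0.4833; mean within-Ext = 1.77/3 = 0.5900.
Geometric mean = √(0.4833 × 0.5900) = 0.5340.
HTMT = 0.4033 / 0.5340 = 0.76.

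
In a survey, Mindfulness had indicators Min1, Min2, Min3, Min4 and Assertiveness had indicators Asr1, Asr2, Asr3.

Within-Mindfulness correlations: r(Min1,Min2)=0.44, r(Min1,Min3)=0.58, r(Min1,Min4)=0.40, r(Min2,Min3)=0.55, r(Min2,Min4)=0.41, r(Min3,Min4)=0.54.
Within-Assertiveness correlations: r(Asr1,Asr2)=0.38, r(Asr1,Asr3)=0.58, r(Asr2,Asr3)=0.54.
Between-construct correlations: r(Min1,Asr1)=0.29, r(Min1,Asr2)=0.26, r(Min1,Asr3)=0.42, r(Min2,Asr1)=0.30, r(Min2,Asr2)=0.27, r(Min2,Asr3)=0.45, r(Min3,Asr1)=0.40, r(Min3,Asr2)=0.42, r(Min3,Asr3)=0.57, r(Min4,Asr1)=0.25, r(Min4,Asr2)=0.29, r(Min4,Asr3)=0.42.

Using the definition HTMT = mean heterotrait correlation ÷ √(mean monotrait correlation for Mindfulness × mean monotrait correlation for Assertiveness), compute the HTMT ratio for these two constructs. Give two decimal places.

0.73

Mean heterotrait r = 4.34/12 = 0.3617.
Mean within-Min = 2.92/6 = 0.4867; mean within-Asr = 1.50/3 = 0.5000.
Geometric mean = √(0.4867 × 0.5000) = 0.4933.
HTMT = 0.3617 / 0.4933 = 0.73.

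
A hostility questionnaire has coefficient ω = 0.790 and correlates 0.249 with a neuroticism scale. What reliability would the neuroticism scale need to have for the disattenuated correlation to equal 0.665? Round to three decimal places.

0.177

r_true = r_obs / √(r_xx · r_yy) ⇒ 0.665 = 0.249 / √(0.790 · r_yy).
√(0.790 · r_yy) = 0.249 / 0.665 = 0.3744; 0.790 · r_yy = 0.1402; r_yy = 0.1402 / 0.790 ≈ 0.177.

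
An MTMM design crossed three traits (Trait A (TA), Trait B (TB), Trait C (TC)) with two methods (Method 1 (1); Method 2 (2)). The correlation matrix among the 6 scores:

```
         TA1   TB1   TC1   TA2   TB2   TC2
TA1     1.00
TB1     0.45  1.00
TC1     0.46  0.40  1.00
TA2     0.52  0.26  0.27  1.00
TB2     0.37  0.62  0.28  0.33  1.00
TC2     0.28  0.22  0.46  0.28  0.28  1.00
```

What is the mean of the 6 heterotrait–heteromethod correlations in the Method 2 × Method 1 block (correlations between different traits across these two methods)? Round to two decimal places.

0.28

HTHM values (method 2 × method 1): 0.26, 0.27, 0.37, 0.28, 0.28, 0.22; mean = 1.68/6 = 0.28.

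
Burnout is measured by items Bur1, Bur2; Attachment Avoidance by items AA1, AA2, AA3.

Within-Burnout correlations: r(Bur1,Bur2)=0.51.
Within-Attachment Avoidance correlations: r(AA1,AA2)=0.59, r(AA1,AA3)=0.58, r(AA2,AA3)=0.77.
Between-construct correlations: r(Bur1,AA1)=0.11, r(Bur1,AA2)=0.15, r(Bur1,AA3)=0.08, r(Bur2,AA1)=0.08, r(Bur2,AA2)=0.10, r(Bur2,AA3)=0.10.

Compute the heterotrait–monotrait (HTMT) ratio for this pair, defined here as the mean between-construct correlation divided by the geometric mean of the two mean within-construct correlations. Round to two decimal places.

Mean between = 0.62/6 = 0.1033.
Mean within-Bur = 0.51/1 = 0.5100; mean within-AA = 1.94/3 = 0.6467.
Geometric mean = √(0.5100 × 0.6467) = 0.5743.
HTMT = 0.1033 / 0.5743 = 0.18.

0.18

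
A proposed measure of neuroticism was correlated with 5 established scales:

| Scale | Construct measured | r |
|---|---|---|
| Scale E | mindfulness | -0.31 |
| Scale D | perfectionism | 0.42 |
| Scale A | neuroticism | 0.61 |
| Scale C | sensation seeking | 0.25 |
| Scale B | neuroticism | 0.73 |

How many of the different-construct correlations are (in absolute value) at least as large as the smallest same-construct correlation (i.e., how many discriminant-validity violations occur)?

Convergent (same construct = neuroticism): Scale A, Scale B.
Smallest convergent = 0.61. Discriminant |r|: 0.31, 0.42, 0.25; count ≥ 0.61 → 0.

0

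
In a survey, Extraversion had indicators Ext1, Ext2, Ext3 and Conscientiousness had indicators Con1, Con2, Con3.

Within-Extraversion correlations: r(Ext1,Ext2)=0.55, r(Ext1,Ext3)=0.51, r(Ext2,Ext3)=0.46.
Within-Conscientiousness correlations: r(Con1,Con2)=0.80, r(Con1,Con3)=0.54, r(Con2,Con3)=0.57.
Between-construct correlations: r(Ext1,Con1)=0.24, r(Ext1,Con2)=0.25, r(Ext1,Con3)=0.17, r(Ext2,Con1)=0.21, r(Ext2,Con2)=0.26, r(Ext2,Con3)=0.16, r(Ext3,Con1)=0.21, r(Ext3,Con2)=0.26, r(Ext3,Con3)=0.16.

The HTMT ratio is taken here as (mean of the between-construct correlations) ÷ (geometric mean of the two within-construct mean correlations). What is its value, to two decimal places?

Mean heterotrait r = 1.92/9 = 0.2133.
Mean within-Ext = 1.52/3 = 0.5067; mean within-Con = 1.91/3 = 0.6367.
Geometric mean = √(0.5067 × 0.6367) = 0.5680.
HTMT = 0.2133 / 0.5680 = 0.38.

0.38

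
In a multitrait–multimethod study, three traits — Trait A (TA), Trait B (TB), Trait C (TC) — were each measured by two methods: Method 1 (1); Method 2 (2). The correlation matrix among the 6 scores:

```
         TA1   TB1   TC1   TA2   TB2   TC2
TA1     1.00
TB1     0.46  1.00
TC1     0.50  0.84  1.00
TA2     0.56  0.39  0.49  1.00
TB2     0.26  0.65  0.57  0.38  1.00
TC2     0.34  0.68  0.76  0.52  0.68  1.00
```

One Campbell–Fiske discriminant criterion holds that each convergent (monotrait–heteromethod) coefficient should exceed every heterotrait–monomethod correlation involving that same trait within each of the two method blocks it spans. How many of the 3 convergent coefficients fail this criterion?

2

Each convergent coefficient versus the relevant comparison correlations:
TA (methods 1·2): 0.56 vs {0.46, 0.38, 0.50, 0.52} → pass.
TB (methods 1·2): 0.65 vs {0.46, 0.38, 0.84, 0.68} → fail.
TC (methods 1·2): 0.76 vs {0.50, 0.52, 0.84, 0.68} → fail.
2 of 3 fail.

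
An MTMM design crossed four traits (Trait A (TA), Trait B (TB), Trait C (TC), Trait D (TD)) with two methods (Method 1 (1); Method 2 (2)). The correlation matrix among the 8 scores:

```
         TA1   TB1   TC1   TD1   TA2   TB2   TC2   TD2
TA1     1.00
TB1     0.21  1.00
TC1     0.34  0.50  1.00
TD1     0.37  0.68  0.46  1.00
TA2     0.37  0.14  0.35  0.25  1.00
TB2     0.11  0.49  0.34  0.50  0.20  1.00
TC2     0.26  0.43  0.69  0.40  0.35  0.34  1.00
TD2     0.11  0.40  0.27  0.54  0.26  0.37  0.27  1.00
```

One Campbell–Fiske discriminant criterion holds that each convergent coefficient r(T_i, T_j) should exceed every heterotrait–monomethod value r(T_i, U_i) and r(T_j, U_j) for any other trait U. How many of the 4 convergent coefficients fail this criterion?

3

Checking each validity diagonal entry against its comparison values:
TA (methods 1·2): 0.37 vs {0.21, 0.20, 0.34, 0.35, 0.37, 0.26} → fail.
TB (methods 1·2): 0.49 vs {0.21, 0.20, 0.50, 0.34, 0.68, 0.37} → fail.
TC (methods 1·2): 0.69 vs {0.34, 0.35, 0.50, 0.34, 0.46, 0.27} → pass.
TD (methods 1·2): 0.54 vs {0.37, 0.26, 0.68, 0.37, 0.46, 0.27} → fail.
3 of 4 fail.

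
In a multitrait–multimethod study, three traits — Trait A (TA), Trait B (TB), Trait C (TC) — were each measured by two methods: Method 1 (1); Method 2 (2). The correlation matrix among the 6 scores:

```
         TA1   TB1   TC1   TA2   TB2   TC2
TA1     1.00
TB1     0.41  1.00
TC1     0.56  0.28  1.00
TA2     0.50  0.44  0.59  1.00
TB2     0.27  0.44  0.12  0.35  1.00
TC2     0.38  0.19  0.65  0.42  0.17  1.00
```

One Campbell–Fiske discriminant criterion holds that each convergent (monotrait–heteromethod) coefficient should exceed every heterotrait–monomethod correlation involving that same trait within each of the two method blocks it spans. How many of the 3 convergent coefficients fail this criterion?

1

Convergent coefficients and their comparison sets:
TA (methods 1·2): 0.50 vs {0.41, 0.35, 0.56, 0.42} → fail.
TB (methods 1·2): 0.44 vs {0.41, 0.35, 0.28, 0.17} → pass.
TC (methods 1·2): 0.65 vs {0.56, 0.42, 0.28, 0.17} → pass.
1 of 3 fail.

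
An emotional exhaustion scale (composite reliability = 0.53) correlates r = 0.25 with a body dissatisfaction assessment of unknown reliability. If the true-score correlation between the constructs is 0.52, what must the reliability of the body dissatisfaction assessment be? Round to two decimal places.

r_true = r_obs / √(r_xx · r_yy) ⇒ 0.52 = 0.25 / √(0.53 · r_yy).
√(0.53 · r_yy) = 0.25 / 0.52 = 0.4808; 0.53 · r_yy = 0.2312; r_yy = 0.2312 / 0.53 ≈ 0.44.

0.44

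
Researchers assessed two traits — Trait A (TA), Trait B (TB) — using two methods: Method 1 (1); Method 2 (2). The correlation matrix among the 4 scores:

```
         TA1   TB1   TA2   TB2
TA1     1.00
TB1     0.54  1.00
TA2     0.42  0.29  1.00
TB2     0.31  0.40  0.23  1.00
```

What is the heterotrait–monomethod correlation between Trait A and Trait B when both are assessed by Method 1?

Different traits, same method: r(TA1, TB1) = 0.54.

0.54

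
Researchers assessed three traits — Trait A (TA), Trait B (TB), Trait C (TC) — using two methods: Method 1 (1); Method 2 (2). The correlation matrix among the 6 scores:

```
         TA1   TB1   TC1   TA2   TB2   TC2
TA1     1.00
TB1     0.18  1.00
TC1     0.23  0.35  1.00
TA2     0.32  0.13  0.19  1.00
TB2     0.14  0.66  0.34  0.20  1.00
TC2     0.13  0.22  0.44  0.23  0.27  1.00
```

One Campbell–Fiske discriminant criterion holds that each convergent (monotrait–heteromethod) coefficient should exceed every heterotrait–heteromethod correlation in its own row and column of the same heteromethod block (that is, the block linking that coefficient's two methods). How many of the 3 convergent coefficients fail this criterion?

0

Convergent coefficients and their comparison sets:
TA (methods 1·2): 0.32 vs {0.14, 0.13, 0.13, 0.19} → pass.
TB (methods 1·2): 0.66 vs {0.13, 0.14, 0.22, 0.34} → pass.
TC (methods 1·2): 0.44 vs {0.19, 0.13, 0.34, 0.22} → pass.
0 of 3 fail.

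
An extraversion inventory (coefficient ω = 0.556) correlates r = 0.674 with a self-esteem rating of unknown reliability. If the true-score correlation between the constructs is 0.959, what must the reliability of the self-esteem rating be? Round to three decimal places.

r_true = r_obs / √(r_xx · r_yy) ⇒ 0.959 = 0.674 / √(0.556 · r_yy).
√(0.556 · r_yy) = 0.674 / 0.959 = 0.7028; 0.556 · r_yy = 0.4939; r_yy = 0.4939 / 0.556 ≈ 0.888.

0.888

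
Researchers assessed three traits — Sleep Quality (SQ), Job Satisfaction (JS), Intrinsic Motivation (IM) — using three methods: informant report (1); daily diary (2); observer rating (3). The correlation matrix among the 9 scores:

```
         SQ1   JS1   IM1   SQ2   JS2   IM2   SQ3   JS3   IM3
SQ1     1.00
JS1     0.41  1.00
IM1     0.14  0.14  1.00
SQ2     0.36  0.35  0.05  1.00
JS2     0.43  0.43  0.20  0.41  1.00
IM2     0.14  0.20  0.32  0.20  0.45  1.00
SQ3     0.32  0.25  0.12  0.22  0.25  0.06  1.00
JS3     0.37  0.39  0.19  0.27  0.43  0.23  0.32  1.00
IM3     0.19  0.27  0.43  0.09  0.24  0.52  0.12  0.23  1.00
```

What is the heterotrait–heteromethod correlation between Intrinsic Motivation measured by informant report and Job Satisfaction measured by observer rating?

0.19

Different traits and methods: r(IM1, JS3) = 0.19.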